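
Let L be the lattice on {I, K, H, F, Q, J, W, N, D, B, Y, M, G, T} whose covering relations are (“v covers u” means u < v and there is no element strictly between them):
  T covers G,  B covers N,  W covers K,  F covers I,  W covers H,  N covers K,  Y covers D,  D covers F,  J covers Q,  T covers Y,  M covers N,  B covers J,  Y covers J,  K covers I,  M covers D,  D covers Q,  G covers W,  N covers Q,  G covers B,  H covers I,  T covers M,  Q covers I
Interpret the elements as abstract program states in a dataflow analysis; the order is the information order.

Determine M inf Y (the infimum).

D

Common lower bounds of {M, Y}: D, F, I, Q.
The greatest among these is D.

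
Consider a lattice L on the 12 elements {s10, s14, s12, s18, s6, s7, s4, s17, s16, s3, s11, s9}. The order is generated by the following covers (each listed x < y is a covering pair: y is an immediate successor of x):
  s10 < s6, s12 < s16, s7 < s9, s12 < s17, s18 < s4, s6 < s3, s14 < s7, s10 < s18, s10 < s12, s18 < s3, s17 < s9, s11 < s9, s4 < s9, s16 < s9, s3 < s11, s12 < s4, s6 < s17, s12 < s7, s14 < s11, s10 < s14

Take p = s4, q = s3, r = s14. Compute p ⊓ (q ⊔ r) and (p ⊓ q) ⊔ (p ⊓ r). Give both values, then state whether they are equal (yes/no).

q ⊔ r = s11, so p ⊓ (q ⊔ r) = s4 ⊓ s11 = s18.
p ⊓ q = s18 and p ⊓ r = s10, so (p ⊓ q) ⊔ (p ⊓ r) = s18 ⊔ s10 = s18.
Equal: yes.

s18; s18; yes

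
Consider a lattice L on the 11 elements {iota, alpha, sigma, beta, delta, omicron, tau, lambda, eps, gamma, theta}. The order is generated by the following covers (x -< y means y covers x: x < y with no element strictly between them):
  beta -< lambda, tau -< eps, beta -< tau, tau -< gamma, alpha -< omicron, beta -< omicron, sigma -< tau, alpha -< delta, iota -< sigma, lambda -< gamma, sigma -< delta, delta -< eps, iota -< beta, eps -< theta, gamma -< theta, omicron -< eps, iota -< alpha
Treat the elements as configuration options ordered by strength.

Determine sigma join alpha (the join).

delta

Common upper bounds of {sigma, alpha}: delta, eps, theta.
The least among these is delta.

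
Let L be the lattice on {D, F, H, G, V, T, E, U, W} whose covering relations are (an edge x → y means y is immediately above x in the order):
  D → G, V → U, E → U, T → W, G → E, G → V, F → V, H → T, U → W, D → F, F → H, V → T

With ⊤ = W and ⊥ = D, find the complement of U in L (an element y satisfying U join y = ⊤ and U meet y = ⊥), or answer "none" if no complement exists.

none

For every candidate y, either U ∨ y ≠ W or U ∧ y ≠ D; no complement exists.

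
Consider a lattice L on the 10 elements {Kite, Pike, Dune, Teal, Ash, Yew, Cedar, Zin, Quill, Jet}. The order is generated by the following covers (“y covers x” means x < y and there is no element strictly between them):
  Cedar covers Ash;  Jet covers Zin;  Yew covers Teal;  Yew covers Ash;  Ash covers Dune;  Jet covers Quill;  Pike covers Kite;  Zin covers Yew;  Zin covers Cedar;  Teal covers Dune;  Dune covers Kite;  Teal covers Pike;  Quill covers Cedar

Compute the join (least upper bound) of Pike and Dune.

Teal

Common upper bounds of {Pike, Dune}: Jet, Teal, Yew, Zin.
The least among these is Teal.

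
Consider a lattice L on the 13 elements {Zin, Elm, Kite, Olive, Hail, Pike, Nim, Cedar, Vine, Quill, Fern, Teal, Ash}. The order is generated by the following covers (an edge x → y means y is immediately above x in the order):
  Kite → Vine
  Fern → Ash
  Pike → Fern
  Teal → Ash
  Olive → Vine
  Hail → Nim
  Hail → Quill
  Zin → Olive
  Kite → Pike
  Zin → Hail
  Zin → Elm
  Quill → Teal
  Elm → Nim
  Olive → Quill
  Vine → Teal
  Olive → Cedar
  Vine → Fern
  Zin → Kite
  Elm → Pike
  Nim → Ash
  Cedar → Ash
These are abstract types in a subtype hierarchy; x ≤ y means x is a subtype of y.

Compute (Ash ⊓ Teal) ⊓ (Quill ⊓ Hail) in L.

Ash ∧ Teal = Teal
Quill ∧ Hail = Hail
Teal ∧ Hail = Hail

Hail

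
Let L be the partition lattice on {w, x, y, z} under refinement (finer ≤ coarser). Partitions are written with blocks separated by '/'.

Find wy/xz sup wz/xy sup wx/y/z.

The join of wy/xz, wz/xy, wx/y/z merges any blocks that overlap across the partitions, giving wxyz.

wxyz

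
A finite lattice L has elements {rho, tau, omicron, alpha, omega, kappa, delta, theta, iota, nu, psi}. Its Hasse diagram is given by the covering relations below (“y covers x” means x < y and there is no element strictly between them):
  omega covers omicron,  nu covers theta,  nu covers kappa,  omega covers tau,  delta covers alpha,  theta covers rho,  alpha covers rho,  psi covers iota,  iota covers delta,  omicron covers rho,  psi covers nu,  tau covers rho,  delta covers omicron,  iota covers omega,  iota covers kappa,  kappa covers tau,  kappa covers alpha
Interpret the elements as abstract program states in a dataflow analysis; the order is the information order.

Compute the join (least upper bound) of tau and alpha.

kappa

Common upper bounds of {tau, alpha}: iota, kappa, nu, psi.
The least among these is kappa.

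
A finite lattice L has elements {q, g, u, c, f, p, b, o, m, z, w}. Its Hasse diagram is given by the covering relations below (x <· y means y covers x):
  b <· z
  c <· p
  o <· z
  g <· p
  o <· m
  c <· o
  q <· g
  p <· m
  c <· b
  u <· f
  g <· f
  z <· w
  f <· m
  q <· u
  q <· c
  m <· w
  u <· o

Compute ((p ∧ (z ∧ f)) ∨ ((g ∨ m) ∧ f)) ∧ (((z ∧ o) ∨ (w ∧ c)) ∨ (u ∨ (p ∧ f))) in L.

f

z ∧ f = u
p ∧ u = q
g ∨ m = m
m ∧ f = f
q ∨ f = f
z ∧ o = o
w ∧ c = c
o ∨ c = o
p ∧ f = g
u ∨ g = f
o ∨ f = m
f ∧ m = f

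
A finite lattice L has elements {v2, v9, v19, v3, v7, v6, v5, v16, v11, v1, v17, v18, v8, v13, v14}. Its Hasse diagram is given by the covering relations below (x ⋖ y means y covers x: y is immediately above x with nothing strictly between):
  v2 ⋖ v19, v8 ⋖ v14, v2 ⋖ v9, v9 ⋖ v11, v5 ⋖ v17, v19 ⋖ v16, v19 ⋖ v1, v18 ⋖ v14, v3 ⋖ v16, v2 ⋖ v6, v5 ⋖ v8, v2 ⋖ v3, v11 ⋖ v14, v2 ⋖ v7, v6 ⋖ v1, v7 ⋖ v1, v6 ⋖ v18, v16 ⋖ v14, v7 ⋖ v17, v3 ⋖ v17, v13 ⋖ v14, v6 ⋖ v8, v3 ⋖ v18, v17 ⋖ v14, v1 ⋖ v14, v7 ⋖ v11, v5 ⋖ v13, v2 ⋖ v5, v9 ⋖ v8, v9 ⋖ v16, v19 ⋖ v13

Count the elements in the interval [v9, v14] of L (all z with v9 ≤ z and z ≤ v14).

5

The interval [v9, v14] = {v11, v14, v16, v8, v9}, which has 5 elements.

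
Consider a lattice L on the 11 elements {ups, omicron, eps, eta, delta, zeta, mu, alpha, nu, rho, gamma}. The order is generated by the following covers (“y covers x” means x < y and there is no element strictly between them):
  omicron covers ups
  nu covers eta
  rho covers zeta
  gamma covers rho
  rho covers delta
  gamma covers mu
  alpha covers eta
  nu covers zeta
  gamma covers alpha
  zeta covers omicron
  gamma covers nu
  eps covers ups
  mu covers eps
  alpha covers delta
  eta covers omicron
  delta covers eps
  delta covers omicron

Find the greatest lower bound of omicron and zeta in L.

Common lower bounds of {omicron, zeta}: omicron, ups.
The greatest among these is omicron.

omicron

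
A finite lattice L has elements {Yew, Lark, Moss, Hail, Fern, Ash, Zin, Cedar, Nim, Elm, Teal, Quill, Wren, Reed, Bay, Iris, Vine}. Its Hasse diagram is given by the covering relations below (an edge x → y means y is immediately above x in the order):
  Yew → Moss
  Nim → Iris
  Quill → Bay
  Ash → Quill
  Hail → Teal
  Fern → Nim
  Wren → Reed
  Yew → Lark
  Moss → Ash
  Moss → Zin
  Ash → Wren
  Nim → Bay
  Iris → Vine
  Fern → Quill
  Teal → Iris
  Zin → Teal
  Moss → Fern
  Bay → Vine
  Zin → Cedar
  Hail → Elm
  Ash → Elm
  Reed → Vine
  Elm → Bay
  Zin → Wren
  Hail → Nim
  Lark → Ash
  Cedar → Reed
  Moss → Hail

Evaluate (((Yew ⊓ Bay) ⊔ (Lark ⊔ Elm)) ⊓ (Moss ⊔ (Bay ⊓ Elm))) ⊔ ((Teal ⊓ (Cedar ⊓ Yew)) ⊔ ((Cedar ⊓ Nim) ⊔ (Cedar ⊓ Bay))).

Elm

Yew ∧ Bay = Yew
Lark ∨ Elm = Elm
Yew ∨ Elm = Elm
Bay ∧ Elm = Elm
Moss ∨ Elm = Elm
Elm ∧ Elm = Elm
Cedar ∧ Yew = Yew
Teal ∧ Yew = Yew
Cedar ∧ Nim = Moss
Cedar ∧ Bay = Moss
Moss ∨ Moss = Moss
Yew ∨ Moss = Moss
Elm ∨ Moss = Elm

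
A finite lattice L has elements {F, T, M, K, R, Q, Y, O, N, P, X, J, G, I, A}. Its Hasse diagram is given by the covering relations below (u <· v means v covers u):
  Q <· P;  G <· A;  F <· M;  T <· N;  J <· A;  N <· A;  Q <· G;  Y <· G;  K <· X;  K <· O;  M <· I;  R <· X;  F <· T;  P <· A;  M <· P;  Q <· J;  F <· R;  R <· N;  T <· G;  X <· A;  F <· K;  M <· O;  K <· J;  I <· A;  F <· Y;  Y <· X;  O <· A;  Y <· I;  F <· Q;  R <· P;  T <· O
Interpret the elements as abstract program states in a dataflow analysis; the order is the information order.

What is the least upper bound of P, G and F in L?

A

Common upper bounds of {P, G, F}: A.
The least among these is A.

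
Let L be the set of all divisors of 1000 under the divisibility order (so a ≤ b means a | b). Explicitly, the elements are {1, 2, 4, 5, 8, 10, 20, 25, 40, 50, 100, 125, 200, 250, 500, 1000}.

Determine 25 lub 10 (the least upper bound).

In the divisibility order, the join is the least common multiple: lcm(25, 10) = 50.

50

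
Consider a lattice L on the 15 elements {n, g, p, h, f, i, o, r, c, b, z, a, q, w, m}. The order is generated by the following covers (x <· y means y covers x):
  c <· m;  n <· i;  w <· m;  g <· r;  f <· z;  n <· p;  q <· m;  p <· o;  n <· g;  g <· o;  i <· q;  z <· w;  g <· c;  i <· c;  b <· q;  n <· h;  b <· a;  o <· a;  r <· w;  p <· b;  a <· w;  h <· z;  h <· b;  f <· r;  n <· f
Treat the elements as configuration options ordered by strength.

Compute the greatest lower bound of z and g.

n

Common lower bounds of {z, g}: n.
The greatest among these is n.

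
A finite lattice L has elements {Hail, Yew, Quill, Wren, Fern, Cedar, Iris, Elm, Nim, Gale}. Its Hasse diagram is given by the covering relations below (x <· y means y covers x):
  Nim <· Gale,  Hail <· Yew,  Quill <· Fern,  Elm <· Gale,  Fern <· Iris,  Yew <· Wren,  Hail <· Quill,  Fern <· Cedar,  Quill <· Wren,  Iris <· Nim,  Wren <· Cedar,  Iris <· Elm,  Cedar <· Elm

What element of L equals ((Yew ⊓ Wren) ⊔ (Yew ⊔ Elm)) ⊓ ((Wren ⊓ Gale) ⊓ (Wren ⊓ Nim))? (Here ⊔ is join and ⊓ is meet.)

Yew ∧ Wren = Yew
Yew ∨ Elm = Elm
Yew ∨ Elm = Elm
Wren ∧ Gale = Wren
Wren ∧ Nim = Quill
Wren ∧ Quill = Quill
Elm ∧ Quill = Quill

Quill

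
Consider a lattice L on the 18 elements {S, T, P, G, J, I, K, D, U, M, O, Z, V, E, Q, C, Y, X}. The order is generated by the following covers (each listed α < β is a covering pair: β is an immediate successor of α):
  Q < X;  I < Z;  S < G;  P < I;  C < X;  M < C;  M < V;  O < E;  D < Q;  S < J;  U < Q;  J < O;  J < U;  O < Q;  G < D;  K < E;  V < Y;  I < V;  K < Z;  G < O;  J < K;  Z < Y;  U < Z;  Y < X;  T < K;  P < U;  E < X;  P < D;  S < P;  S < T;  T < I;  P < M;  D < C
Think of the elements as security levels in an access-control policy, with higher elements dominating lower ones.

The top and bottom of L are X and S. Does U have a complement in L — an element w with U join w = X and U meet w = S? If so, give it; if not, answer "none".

none

For every candidate w, either U ∨ w ≠ X or U ∧ w ≠ S; no complement exists.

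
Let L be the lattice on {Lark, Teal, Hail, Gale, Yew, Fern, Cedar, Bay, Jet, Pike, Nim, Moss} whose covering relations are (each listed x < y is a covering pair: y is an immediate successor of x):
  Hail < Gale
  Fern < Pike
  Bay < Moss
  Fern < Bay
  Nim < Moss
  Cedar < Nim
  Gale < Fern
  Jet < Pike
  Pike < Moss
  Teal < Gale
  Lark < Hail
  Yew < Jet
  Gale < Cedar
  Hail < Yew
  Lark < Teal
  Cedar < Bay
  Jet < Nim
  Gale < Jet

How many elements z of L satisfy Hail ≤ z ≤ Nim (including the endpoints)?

The interval [Hail, Nim] = {Cedar, Gale, Hail, Jet, Nim, Yew}, which has 6 elements.

6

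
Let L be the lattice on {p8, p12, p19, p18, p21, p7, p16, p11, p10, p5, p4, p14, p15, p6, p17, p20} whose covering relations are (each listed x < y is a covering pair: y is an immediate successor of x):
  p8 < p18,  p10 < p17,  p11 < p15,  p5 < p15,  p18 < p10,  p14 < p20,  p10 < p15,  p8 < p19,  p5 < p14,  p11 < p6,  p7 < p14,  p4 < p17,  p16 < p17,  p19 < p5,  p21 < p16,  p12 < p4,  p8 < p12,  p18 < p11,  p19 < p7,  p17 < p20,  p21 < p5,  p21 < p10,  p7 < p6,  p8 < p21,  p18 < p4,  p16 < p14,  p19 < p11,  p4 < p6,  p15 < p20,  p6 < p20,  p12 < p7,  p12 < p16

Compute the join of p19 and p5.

Common upper bounds of {p19, p5}: p14, p15, p20, p5.
The least among these is p5.

p5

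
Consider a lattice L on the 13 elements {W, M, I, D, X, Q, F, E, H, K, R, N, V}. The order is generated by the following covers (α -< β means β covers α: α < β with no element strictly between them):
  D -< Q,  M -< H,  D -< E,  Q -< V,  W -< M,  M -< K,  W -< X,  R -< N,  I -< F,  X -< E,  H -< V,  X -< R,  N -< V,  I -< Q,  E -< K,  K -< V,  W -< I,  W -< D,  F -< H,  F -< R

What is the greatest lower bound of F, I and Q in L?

I

Common lower bounds of {F, I, Q}: I, W.
The greatest among these is I.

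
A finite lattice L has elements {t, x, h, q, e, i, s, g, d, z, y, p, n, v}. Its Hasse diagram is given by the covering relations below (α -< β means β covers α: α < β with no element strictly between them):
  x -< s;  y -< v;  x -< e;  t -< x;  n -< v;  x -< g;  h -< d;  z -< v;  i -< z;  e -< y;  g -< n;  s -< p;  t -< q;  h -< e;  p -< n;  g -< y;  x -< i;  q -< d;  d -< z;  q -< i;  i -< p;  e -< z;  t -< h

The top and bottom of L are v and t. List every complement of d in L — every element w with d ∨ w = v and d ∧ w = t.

Need w with d ∨ w = v and d ∧ w = t.
Checking each element gives: g, s.

g, s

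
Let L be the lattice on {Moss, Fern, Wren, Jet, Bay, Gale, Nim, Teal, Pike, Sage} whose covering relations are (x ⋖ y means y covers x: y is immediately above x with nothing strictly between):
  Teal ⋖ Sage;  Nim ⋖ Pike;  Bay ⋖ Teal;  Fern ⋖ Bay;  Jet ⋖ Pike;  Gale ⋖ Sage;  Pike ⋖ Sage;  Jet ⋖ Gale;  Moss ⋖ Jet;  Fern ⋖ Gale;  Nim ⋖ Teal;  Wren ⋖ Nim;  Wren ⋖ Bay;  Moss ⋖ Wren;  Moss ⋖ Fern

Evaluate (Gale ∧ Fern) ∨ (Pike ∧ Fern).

Gale ∧ Fern = Fern
Pike ∧ Fern = Moss
Fern ∨ Moss = Fern

Fern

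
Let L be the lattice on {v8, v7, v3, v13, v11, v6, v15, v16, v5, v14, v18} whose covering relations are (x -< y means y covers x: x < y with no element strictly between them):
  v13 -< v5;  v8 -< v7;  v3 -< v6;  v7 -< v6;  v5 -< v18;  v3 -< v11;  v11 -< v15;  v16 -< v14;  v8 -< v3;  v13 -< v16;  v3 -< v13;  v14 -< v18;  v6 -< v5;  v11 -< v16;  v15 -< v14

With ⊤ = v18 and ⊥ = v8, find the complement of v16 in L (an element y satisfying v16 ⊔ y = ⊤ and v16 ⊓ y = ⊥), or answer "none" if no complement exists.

v7

Need y with v16 ∨ y = v18 and v16 ∧ y = v8.
Checking each element gives: v7.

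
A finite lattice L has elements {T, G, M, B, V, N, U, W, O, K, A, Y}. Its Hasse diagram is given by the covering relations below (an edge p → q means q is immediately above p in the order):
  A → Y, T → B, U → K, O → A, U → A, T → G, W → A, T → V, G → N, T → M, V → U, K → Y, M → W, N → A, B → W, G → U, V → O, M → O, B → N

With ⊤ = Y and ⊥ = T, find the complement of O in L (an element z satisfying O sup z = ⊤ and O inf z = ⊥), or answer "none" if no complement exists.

none

For every candidate z, either O ∨ z ≠ Y or O ∧ z ≠ T; no complement exists.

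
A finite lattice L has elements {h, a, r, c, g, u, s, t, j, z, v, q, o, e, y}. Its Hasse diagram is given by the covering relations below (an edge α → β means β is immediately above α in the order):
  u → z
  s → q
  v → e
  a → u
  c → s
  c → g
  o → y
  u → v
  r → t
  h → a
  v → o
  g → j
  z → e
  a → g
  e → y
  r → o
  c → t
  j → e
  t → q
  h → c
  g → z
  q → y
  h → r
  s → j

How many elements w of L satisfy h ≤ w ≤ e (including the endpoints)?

10

The interval [h, e] = {a, c, e, g, h, j, s, u, v, z}, which has 10 elements.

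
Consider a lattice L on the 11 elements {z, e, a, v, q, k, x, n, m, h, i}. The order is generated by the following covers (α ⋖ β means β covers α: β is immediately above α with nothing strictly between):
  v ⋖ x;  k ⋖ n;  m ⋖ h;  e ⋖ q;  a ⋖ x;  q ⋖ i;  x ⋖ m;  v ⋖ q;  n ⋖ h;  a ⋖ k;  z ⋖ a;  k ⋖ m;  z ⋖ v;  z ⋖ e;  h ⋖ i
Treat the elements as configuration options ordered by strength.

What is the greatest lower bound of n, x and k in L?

Common lower bounds of {n, x, k}: a, z.
The greatest among these is a.

a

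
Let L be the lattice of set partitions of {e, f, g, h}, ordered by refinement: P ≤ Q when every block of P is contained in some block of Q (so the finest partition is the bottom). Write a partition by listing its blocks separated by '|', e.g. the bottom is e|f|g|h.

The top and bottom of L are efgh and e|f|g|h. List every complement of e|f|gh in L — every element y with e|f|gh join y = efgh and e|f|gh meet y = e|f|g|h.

Need y with e|f|gh ∨ y = efgh and e|f|gh ∧ y = e|f|g|h.
Checking each element gives: efg|h, efh|g, eg|fh, eh|fg.

efg|h, efh|g, eg|fh, eh|fg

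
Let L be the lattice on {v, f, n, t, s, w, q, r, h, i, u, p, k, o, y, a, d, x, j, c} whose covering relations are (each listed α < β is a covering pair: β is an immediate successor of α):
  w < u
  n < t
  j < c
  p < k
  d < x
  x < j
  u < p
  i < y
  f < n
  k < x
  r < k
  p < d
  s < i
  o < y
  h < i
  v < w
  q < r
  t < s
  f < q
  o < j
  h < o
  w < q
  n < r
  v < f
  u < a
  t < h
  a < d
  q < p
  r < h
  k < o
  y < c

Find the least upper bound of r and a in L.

Common upper bounds of {r, a}: c, j, x.
The least among these is x.

x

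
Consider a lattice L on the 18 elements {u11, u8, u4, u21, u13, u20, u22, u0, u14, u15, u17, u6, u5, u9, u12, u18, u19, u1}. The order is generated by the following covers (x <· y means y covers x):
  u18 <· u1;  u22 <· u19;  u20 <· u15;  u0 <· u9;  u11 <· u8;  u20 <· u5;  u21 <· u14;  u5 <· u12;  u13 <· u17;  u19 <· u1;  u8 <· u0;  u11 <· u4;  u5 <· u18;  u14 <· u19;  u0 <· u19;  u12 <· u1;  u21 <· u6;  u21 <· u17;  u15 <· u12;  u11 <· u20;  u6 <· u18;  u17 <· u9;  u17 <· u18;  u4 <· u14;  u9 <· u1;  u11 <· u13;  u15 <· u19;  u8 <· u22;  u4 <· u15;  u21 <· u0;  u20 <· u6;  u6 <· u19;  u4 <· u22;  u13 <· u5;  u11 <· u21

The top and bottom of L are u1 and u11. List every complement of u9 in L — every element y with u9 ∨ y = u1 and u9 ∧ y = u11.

Need y with u9 ∨ y = u1 and u9 ∧ y = u11.
Checking each element gives: u15, u20, u4.

u15, u20, u4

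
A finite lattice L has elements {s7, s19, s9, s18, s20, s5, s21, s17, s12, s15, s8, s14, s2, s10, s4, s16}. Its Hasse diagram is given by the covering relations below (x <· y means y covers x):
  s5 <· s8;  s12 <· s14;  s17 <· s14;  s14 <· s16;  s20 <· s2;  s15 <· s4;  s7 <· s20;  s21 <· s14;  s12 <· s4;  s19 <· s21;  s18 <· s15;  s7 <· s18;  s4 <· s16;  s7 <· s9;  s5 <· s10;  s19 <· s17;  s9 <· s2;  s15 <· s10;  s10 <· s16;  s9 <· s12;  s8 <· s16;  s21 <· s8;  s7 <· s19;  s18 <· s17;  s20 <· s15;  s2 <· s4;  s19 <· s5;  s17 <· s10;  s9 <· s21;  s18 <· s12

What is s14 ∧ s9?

Common lower bounds of {s14, s9}: s7, s9.
The greatest among these is s9.

s9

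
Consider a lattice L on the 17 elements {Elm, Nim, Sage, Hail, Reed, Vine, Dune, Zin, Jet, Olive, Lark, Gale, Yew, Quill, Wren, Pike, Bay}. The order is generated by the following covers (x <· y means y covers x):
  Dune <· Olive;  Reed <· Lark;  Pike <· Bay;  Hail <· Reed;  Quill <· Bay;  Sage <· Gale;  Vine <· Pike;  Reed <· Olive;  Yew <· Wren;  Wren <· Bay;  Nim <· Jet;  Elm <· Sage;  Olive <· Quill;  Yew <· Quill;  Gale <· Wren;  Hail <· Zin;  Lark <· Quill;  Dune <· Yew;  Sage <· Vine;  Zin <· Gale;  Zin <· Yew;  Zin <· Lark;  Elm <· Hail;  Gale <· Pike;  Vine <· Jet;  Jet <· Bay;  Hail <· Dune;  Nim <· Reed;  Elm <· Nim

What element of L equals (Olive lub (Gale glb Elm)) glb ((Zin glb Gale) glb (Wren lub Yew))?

Gale ∧ Elm = Elm
Olive ∨ Elm = Olive
Zin ∧ Gale = Zin
Wren ∨ Yew = Wren
Zin ∧ Wren = Zin
Olive ∧ Zin = Hail

Hail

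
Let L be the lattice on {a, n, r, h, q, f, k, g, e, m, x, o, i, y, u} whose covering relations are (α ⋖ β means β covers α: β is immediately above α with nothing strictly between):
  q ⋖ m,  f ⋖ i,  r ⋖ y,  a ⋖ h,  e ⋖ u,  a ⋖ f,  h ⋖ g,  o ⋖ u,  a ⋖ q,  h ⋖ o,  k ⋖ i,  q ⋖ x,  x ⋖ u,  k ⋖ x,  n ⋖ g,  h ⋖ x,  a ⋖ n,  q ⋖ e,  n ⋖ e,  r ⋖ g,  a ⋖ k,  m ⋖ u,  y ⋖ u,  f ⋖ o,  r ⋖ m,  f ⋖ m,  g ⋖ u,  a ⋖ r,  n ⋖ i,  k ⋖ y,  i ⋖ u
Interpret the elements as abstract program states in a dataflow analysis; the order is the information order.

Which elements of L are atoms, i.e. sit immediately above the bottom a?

f, h, k, n, q, r

The atoms are exactly the elements that cover a: f, h, k, n, q, r.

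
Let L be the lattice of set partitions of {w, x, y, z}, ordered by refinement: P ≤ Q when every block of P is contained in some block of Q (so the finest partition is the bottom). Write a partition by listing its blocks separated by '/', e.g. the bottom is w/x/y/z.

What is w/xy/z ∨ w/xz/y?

The join of w/xy/z and w/xz/y merges any blocks that overlap across the partitions, giving w/xyz.

w/xyz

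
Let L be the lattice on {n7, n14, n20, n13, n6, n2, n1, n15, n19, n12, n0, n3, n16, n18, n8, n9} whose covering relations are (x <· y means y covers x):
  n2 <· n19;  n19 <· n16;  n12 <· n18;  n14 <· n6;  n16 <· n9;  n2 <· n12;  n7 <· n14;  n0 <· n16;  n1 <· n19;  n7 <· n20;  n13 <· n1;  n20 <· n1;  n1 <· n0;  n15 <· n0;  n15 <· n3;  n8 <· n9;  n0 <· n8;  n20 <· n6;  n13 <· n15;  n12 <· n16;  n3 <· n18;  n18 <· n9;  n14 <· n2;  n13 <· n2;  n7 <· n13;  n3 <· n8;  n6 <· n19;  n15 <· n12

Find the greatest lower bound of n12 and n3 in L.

Common lower bounds of {n12, n3}: n13, n15, n7.
The greatest among these is n15.

n15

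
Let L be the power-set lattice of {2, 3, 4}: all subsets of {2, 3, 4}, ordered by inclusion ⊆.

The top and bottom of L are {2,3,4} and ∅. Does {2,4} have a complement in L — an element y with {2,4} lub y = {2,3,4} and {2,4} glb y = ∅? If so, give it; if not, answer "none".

{3}

Need y with {2,4} ∨ y = {2,3,4} and {2,4} ∧ y = ∅.
Checking each element gives: {3}.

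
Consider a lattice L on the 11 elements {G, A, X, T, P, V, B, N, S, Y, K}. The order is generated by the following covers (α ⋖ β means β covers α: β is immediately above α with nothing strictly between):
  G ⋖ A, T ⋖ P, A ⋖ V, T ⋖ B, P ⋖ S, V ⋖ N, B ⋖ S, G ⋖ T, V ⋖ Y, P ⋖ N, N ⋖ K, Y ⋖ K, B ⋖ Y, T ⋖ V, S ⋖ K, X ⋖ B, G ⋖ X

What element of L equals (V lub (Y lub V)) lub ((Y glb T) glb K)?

Y

Y ∨ V = Y
V ∨ Y = Y
Y ∧ T = T
T ∧ K = T
Y ∨ T = Y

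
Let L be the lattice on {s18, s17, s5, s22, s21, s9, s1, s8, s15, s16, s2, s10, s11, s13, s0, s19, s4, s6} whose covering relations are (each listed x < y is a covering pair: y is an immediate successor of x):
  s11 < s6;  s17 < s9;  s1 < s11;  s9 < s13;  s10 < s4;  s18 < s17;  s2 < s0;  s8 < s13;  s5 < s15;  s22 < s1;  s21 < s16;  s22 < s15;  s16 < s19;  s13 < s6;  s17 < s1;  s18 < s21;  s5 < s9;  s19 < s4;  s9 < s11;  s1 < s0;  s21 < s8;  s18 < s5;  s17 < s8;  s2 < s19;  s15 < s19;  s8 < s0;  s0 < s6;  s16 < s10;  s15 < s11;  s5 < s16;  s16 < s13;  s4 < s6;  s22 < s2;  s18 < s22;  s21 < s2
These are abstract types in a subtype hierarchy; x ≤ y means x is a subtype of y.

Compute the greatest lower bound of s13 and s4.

Common lower bounds of {s13, s4}: s16, s18, s21, s5.
The greatest among these is s16.

s16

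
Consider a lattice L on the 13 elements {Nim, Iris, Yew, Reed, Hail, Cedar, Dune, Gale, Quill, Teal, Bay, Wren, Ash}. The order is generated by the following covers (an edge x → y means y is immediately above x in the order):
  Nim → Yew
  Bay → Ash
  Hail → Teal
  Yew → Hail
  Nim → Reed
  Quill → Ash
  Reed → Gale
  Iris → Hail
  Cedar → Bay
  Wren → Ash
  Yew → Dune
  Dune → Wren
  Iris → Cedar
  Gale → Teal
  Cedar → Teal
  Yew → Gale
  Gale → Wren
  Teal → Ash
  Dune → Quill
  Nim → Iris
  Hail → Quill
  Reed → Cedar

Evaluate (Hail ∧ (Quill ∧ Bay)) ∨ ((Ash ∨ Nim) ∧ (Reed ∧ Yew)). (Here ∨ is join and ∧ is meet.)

Iris

Quill ∧ Bay = Iris
Hail ∧ Iris = Iris
Ash ∨ Nim = Ash
Reed ∧ Yew = Nim
Ash ∧ Nim = Nim
Iris ∨ Nim = Iris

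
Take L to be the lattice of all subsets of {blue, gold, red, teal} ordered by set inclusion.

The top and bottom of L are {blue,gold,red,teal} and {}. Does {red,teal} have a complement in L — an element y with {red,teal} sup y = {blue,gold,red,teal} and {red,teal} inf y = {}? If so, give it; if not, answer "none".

{blue,gold}

Need y with {red,teal} ∨ y = {blue,gold,red,teal} and {red,teal} ∧ y = {}.
Checking each element gives: {blue,gold}.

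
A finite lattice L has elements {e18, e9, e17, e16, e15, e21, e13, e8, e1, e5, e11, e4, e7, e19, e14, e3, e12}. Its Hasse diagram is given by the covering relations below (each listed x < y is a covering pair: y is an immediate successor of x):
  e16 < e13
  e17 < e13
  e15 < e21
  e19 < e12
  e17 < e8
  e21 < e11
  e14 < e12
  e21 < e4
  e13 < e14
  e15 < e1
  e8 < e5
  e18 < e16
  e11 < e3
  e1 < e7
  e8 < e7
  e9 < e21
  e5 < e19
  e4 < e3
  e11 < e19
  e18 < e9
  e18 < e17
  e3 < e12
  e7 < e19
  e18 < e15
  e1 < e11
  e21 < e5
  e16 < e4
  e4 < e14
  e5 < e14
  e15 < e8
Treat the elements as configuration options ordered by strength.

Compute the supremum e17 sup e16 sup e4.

e14

Common upper bounds of {e17, e16, e4}: e12, e14.
The least among these is e14.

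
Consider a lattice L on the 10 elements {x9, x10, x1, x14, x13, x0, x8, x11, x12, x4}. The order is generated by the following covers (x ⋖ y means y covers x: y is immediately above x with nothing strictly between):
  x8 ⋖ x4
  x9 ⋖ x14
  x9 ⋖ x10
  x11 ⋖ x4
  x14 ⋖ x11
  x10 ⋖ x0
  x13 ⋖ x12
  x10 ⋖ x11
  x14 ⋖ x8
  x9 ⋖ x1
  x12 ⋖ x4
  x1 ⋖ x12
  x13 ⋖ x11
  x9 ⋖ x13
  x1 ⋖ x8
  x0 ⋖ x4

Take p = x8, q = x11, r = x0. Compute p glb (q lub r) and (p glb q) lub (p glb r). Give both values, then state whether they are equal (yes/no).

x8; x14; no

q lub r = x4, so p glb (q lub r) = x8 glb x4 = x8.
p glb q = x14 and p glb r = x9, so (p glb q) lub (p glb r) = x14 lub x9 = x14.
Equal: no.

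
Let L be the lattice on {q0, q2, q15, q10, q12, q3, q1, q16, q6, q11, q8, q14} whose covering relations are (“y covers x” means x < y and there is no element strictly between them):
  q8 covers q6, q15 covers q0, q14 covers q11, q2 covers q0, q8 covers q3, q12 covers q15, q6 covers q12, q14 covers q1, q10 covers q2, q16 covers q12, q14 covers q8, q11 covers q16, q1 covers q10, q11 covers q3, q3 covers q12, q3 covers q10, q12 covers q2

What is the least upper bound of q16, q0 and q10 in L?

q11

Common upper bounds of {q16, q0, q10}: q11, q14.
The least among these is q11.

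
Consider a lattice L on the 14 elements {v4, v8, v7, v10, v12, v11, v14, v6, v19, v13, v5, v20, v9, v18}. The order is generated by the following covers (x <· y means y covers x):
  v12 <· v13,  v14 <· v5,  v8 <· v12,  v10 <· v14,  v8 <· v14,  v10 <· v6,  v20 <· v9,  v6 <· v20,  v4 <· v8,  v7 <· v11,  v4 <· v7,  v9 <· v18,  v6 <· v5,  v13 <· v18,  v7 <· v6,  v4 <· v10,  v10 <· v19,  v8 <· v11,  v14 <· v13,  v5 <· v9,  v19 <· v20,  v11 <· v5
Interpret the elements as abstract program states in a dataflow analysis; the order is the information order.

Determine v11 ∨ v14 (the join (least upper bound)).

Common upper bounds of {v11, v14}: v18, v5, v9.
The least among these is v5.

v5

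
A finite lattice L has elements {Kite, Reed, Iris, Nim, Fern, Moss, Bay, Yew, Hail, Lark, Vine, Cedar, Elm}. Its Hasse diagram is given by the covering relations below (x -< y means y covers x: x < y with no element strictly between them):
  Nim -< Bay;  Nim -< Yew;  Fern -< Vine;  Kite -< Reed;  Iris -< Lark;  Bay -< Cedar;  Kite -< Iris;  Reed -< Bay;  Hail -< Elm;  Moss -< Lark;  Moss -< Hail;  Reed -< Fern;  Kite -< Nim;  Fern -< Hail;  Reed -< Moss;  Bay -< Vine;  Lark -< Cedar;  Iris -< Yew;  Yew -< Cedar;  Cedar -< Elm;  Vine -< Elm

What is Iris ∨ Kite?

Common upper bounds of {Iris, Kite}: Cedar, Elm, Iris, Lark, Yew.
The least among these is Iris.

Iris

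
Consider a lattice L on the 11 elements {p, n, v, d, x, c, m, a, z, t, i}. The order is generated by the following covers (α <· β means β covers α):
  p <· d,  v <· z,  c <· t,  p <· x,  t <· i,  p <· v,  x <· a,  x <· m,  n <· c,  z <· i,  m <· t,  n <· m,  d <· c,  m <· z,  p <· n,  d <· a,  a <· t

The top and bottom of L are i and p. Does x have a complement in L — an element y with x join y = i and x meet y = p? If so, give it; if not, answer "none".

For every candidate y, either x ∨ y ≠ i or x ∧ y ≠ p; no complement exists.

none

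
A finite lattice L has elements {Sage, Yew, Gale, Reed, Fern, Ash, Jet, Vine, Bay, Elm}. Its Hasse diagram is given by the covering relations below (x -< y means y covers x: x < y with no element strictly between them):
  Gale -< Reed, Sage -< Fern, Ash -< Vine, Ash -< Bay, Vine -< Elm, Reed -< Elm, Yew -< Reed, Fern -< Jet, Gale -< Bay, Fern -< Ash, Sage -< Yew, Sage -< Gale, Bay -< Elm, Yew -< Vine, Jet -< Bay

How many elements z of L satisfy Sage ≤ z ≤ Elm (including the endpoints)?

10

The interval [Sage, Elm] = {Ash, Bay, Elm, Fern, Gale, Jet, Reed, Sage, Vine, Yew}, which has 10 elements.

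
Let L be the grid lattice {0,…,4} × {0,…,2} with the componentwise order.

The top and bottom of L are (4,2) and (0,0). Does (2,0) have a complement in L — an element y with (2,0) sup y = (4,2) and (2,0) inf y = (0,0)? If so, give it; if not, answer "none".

none

For every candidate y, either (2,0) ∨ y ≠ (4,2) or (2,0) ∧ y ≠ (0,0); no complement exists.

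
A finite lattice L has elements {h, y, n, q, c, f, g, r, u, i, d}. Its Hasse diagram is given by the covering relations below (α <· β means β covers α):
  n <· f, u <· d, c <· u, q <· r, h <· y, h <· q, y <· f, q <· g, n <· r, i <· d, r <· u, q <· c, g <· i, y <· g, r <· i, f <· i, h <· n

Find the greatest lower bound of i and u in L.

Common lower bounds of {i, u}: h, n, q, r.
The greatest among these is r.

r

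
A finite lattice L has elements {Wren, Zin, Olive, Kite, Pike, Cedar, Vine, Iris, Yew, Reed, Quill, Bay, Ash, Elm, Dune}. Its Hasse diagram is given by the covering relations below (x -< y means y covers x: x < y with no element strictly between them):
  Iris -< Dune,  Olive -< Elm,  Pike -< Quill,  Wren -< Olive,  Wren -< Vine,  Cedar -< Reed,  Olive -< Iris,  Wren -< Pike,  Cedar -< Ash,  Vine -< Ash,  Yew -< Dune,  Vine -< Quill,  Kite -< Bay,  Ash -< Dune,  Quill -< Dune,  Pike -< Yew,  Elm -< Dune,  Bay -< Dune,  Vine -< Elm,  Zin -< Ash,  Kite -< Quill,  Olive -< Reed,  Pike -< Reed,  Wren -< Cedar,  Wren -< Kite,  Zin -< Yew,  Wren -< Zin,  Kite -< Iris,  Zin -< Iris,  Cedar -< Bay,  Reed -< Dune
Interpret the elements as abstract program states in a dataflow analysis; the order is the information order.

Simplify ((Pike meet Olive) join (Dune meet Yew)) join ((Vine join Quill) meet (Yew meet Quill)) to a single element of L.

Pike ∧ Olive = Wren
Dune ∧ Yew = Yew
Wren ∨ Yew = Yew
Vine ∨ Quill = Quill
Yew ∧ Quill = Pike
Quill ∧ Pike = Pike
Yew ∨ Pike = Yew

Yew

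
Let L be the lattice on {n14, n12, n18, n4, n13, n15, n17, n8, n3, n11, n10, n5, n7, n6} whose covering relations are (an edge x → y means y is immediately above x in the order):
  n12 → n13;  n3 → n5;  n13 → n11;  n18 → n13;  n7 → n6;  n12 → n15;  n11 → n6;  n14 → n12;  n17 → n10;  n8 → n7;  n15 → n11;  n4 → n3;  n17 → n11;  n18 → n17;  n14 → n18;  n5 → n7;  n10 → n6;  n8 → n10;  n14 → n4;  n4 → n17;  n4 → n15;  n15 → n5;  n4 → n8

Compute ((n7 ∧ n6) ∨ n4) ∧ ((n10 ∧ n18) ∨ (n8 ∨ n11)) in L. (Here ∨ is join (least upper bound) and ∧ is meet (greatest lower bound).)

n7

n7 ∧ n6 = n7
n7 ∨ n4 = n7
n10 ∧ n18 = n18
n8 ∨ n11 = n6
n18 ∨ n6 = n6
n7 ∧ n6 = n7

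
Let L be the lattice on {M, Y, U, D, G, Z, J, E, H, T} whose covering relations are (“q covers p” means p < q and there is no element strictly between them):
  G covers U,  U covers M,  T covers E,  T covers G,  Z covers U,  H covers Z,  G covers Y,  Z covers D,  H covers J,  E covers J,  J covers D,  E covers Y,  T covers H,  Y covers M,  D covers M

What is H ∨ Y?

T

Common upper bounds of {H, Y}: T.
The least among these is T.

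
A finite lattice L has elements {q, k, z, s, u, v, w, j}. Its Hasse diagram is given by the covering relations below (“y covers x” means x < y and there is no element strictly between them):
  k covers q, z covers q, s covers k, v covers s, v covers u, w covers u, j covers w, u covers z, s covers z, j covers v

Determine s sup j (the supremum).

j

Common upper bounds of {s, j}: j.
The least among these is j.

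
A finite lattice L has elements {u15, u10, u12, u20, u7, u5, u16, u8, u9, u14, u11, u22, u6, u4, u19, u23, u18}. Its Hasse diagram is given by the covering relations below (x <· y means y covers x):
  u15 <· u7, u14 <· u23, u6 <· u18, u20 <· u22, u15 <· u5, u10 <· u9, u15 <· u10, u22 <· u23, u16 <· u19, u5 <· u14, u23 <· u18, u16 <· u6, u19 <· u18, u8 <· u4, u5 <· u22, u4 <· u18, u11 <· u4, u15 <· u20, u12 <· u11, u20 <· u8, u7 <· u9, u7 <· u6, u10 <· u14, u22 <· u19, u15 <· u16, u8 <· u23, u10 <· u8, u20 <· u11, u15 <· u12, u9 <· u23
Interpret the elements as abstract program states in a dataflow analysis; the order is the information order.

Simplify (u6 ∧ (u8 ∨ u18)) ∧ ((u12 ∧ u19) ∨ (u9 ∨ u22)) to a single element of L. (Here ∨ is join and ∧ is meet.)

u8 ∨ u18 = u18
u6 ∧ u18 = u6
u12 ∧ u19 = u15
u9 ∨ u22 = u23
u15 ∨ u23 = u23
u6 ∧ u23 = u7

u7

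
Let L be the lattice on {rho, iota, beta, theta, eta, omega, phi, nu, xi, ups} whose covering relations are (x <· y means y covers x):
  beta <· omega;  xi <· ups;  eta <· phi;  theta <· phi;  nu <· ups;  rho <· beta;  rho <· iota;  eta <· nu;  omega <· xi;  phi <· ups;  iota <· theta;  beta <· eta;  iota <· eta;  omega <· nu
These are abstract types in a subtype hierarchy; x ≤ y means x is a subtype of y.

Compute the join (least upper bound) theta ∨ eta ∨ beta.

phi

Common upper bounds of {theta, eta, beta}: phi, ups.
The least among these is phi.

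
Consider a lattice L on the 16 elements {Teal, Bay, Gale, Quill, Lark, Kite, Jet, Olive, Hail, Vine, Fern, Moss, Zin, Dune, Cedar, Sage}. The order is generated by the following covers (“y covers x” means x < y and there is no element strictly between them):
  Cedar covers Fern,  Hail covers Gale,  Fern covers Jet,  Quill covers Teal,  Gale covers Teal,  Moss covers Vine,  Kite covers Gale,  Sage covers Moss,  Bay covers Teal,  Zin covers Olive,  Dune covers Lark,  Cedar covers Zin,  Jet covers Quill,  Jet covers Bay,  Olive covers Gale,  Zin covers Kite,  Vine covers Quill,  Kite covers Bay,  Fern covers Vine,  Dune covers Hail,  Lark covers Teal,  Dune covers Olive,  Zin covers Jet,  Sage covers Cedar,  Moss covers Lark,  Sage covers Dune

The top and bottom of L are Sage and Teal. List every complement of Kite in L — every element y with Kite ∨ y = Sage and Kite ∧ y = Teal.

Need y with Kite ∨ y = Sage and Kite ∧ y = Teal.
Checking each element gives: Lark, Moss.

Lark, Moss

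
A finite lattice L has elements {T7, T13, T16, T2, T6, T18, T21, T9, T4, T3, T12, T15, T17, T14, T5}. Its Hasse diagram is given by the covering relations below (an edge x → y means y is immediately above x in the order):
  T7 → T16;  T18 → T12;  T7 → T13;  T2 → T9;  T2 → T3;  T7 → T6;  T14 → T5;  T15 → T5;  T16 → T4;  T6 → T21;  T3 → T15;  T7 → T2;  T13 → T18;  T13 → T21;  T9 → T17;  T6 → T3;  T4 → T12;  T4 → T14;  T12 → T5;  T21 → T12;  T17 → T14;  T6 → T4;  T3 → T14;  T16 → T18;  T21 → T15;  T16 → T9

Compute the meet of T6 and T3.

Common lower bounds of {T6, T3}: T6, T7.
The greatest among these is T6.

T6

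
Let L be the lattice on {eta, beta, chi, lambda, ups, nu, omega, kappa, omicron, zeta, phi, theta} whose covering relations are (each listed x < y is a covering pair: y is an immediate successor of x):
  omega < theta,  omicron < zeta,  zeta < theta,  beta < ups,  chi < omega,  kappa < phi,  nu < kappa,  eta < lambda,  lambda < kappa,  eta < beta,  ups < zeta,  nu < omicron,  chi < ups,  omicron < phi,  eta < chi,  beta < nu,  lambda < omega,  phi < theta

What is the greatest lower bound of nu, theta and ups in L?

Common lower bounds of {nu, theta, ups}: beta, eta.
The greatest among these is beta.

beta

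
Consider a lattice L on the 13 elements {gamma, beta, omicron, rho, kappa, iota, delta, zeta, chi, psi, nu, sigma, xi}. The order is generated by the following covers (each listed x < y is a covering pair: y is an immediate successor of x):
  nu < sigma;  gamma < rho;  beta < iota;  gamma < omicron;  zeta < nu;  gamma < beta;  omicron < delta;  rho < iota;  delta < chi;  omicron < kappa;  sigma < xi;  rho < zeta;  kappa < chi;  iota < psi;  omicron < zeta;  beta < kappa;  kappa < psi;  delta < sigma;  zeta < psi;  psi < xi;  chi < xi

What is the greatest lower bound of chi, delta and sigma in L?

Common lower bounds of {chi, delta, sigma}: delta, gamma, omicron.
The greatest among these is delta.

delta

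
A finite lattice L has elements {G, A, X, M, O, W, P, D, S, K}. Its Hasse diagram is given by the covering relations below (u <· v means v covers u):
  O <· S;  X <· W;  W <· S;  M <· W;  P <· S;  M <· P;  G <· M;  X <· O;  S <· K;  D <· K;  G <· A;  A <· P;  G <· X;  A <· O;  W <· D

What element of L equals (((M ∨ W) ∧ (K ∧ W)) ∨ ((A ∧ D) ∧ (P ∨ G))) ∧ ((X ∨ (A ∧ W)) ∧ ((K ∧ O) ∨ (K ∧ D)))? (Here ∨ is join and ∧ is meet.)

M ∨ W = W
K ∧ W = W
W ∧ W = W
A ∧ D = G
P ∨ G = P
G ∧ P = G
W ∨ G = W
A ∧ W = G
X ∨ G = X
K ∧ O = O
K ∧ D = D
O ∨ D = K
X ∧ K = X
W ∧ X = X

X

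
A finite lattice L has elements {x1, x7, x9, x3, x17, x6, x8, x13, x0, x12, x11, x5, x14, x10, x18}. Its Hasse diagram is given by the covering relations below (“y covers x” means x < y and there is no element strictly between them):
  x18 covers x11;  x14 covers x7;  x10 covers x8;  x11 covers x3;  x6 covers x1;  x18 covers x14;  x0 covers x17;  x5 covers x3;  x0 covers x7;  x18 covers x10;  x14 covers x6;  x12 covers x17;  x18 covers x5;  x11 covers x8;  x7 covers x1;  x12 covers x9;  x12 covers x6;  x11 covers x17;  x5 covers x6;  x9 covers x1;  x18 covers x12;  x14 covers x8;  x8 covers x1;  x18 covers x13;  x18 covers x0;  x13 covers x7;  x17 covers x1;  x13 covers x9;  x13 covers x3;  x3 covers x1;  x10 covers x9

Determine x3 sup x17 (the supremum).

Common upper bounds of {x3, x17}: x11, x18.
The least among these is x11.

x11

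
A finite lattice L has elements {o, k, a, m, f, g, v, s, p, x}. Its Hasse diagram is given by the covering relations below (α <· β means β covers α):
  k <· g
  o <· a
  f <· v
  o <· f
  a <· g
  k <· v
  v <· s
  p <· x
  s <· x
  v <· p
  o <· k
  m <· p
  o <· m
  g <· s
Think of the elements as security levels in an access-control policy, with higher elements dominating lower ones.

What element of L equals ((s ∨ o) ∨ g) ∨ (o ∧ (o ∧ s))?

s ∨ o = s
s ∨ g = s
o ∧ s = o
o ∧ o = o
s ∨ o = s

s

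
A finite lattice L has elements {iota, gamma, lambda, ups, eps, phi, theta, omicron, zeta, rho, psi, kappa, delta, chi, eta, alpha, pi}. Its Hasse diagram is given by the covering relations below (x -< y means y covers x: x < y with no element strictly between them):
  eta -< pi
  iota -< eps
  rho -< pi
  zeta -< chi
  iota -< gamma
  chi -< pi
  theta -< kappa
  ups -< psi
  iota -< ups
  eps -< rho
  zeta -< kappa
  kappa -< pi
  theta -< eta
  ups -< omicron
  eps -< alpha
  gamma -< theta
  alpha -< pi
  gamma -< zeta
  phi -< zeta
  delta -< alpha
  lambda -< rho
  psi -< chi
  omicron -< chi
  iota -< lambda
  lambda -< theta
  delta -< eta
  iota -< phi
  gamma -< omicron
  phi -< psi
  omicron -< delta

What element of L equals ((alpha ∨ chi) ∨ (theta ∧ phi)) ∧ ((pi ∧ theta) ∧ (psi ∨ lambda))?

theta

alpha ∨ chi = pi
theta ∧ phi = iota
pi ∨ iota = pi
pi ∧ theta = theta
psi ∨ lambda = pi
theta ∧ pi = theta
pi ∧ theta = theta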